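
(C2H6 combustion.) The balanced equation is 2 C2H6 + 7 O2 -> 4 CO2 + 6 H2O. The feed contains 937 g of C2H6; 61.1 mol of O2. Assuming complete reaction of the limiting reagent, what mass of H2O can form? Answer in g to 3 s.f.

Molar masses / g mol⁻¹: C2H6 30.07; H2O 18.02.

944 g

n(C2H6) = 937.0 / 30.07 = 31.16 mol
n(O2) = 61.10 mol
n/ν for C2H6 = 31.16/2 = 15.58
n/ν for O2 = 61.10/7 = 8.729
Smallest n/ν is O2 → limiting reagent.
n(H2O) = (6/7) × 61.10 = 52.37 mol
mass = 52.37 × 18.02 = 943.7 g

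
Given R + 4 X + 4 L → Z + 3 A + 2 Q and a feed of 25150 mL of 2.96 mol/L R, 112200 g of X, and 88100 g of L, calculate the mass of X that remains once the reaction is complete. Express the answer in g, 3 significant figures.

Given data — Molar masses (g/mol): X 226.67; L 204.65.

n(R) = 2.96 × 25150/1000 = 74.44 mol
n(X) = 112200 / 226.67 = 495.0 mol
n(L) = 88100 / 204.65 = 430.5 mol
n/ν for R = 74.44/1 = 74.44
n/ν for X = 495.0/4 = 123.8
n/ν for L = 430.5/4 = 107.6
Smallest n/ν is R → limiting reagent.
X consumed = (4/1) × 74.44 = 297.8 mol
X remaining = 495.0 − 297.8 = 197.2 mol
mass = 197.2 × 226.67 = 44700 g

44700 g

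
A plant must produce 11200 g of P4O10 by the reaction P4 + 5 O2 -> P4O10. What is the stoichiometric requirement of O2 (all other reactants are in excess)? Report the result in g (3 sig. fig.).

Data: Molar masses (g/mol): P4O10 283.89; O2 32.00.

n(P4O10) = 11200 / 283.89 = 39.45 mol
n(O2) = (5/1) × 39.45 = 197.3 mol
mass = 197.3 × 32.00 = 6314 g

6310 g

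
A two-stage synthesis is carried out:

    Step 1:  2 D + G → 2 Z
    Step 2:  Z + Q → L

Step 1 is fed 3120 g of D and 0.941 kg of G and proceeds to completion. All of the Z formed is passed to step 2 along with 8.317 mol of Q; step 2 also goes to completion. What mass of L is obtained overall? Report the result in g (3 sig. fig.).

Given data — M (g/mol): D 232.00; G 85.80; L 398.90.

3320 g

Step 1:
n(D) = 3120 / 232.00 = 13.45 mol
n(G) = 0.9410×1000 / 85.80 = 10.97 mol
n/ν → D: 6.725, G: 10.97; D is limiting.
n(Z) produced = (2/2) × 13.45 = 13.45 mol
Step 2:
n(Z) available = 13.45 mol
n(Q) = 8.317 mol
n/ν → Z: 13.45, Q: 8.317; Q is limiting.
n(L) = (1/1) × 8.317 = 8.317 mol
mass = 8.317 × 398.90 = 3318 g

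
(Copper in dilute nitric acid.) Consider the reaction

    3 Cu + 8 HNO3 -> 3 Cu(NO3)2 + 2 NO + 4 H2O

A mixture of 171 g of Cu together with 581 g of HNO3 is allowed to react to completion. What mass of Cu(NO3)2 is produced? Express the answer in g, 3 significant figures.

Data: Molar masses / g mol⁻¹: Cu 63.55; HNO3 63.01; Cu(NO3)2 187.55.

505 g

n(Cu) = 171.0 / 63.55 = 2.691 mol
n(HNO3) = 581.0 / 63.01 = 9.221 mol
n/ν for Cu = 2.691/3 = 0.8970
n/ν for HNO3 = 9.221/8 = 1.153
Smallest n/ν is Cu → limiting reagent.
n(Cu(NO3)2) = (3/3) × 2.691 = 2.691 mol
mass = 2.691 × 187.55 = 504.7 g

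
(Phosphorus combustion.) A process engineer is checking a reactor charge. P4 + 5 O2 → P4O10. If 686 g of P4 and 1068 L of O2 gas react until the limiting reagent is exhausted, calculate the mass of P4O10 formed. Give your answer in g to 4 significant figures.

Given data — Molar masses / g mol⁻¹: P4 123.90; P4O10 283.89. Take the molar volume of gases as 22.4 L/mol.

1572 g

n(P4) = 686.0 / 123.90 = 5.537 mol
n(O2) = 1068 / 22.4 = 47.68 mol
n/ν for P4 = 5.537/1 = 5.537
n/ν for O2 = 47.68/5 = 9.536
Smallest n/ν is P4 → limiting reagent.
n(P4O10) = (1/1) × 5.537 = 5.537 mol
mass = 5.537 × 283.89 = 1572 g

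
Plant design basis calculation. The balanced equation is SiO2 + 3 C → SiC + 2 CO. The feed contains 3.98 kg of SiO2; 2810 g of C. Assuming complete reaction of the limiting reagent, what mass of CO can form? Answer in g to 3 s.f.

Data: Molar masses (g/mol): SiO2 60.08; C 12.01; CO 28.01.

n(SiO2) = 3.980×1000 / 60.08 = 66.25 mol
n(C) = 2810 / 12.01 = 234.0 mol
n/ν for SiO2 = 66.25/1 = 66.25
n/ν for C = 234.0/3 = 78.00
Smallest n/ν is SiO2 → limiting reagent.
n(CO) = (2/1) × 66.25 = 132.5 mol
mass = 132.5 × 28.01 = 3711 g

3710 g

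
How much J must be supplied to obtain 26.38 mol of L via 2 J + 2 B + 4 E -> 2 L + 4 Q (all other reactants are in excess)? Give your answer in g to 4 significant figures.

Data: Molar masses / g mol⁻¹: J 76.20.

2010 g

n(L) = 26.38 mol
n(J) = (2/2) × 26.38 = 26.38 mol
mass = 26.38 × 76.20 = 2010 g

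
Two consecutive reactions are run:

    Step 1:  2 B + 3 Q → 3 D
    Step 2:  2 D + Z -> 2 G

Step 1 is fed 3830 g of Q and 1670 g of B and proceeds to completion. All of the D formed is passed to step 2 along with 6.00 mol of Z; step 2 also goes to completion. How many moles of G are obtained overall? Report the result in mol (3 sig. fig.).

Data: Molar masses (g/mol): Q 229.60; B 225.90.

Step 1:
n(Q) = 3830 / 229.60 = 16.68 mol
n(B) = 1670 / 225.90 = 7.393 mol
n/ν for Q = 16.68/3 = 5.560
n/ν for B = 7.393/2 = 3.697
Smallest n/ν is B → limiting reagent.
n(D) produced = (3/2) × 7.393 = 11.09 mol
Step 2:
n(D) available = 11.09 mol
n(Z) = 6.000 mol
n/ν for D = 11.09/2 = 5.545
n/ν for Z = 6.000/1 = 6.000
Smallest n/ν is D → limiting reagent.
n(G) = (2/2) × 11.09 = 11.09 mol

11.1 mol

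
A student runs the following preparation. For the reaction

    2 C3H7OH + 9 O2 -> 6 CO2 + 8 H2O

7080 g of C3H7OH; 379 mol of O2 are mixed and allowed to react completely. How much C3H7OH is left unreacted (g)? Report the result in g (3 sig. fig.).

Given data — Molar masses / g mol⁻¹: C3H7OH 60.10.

n(C3H7OH) = 7080 / 60.10 = 117.8 mol
n(O2) = 379.0 mol
n/ν for C3H7OH = 117.8/2 = 58.90
n/ν for O2 = 379.0/9 = 42.11
Smallest n/ν is O2 → limiting reagent.
C3H7OH consumed = (2/9) × 379.0 = 84.22 mol
C3H7OH remaining = 117.8 − 84.22 = 33.58 mol
mass = 33.58 × 60.10 = 2018 g

2020 g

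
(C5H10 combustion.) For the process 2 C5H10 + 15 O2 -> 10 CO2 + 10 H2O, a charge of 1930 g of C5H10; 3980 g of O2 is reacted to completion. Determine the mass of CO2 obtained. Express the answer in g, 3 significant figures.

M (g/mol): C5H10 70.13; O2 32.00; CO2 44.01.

n(C5H10) = 1930 / 70.13 = 27.52 mol
n(O2) = 3980 / 32.00 = 124.4 mol
n/ν for C5H10 = 27.52/2 = 13.76
n/ν for O2 = 124.4/15 = 8.293
Smallest n/ν is O2 → limiting reagent.
n(CO2) = (10/15) × 124.4 = 82.93 mol
mass = 82.93 × 44.01 = 3650 g

3650 g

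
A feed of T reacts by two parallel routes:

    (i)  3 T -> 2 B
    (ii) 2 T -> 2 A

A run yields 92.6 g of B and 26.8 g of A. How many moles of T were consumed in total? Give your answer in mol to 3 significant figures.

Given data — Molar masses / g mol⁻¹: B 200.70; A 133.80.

n(B) = 92.6 / 200.70 = 0.4614 mol
n(A) = 26.8 / 133.80 = 0.2003 mol
n(T) via (i) = (3/2)×0.4614 = 0.6921 mol
n(T) via (ii) = (2/2)×0.2003 = 0.2003 mol
total n(T) = 0.6921 + 0.2003 = 0.8924 mol

0.892 mol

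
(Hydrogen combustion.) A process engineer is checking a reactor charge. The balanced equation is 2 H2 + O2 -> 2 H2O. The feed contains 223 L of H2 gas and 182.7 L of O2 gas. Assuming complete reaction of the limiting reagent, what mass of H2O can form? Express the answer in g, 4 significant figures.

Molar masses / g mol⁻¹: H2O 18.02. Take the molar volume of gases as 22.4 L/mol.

179.4 g

n(H2) = 223.0 / 22.4 = 9.955 mol
n(O2) = 182.7 / 22.4 = 8.156 mol
n/ν for H2 = 9.955/2 = 4.978
n/ν for O2 = 8.156/1 = 8.156
Smallest n/ν is H2 → limiting reagent.
n(H2O) = (2/2) × 9.955 = 9.955 mol
mass = 9.955 × 18.02 = 179.4 g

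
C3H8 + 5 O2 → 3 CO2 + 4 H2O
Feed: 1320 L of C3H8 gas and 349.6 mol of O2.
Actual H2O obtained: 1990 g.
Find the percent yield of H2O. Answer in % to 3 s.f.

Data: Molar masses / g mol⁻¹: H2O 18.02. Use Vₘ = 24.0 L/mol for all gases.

50.2 %

n(C3H8) = 1320 / 24.0 = 55.00 mol
n(O2) = 349.6 mol
n/ν → C3H8: 55.00, O2: 69.92; C3H8 is limiting.
theoretical n(H2O) = (4/1) × 55.00 = 220.0 mol → 3964 g
% yield = 1990 / 3964 × 100 = 50.20 %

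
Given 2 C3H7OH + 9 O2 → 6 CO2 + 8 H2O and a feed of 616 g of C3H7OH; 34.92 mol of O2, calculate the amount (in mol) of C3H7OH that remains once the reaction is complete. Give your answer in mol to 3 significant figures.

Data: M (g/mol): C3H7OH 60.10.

n(C3H7OH) = 616.0 / 60.10 = 10.25 mol
n(O2) = 34.92 mol
n/ν → C3H7OH: 5.125, O2: 3.880; O2 is limiting.
C3H7OH consumed = (2/9) × 34.92 = 7.760 mol
C3H7OH remaining = 10.25 − 7.760 = 2.490 mol

2.49 mol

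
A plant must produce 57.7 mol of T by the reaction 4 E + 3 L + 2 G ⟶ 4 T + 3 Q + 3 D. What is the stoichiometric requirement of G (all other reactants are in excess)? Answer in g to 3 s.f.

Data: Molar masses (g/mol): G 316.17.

n(T) = 57.70 mol
n(G) = (2/4) × 57.70 = 28.85 mol
mass = 28.85 × 316.17 = 9122 g

9120 g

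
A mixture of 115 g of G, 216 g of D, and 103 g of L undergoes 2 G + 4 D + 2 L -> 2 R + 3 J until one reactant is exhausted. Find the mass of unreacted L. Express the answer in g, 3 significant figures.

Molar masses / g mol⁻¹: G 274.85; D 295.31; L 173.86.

n(G) = 115.0 / 274.85 = 0.4184 mol
n(D) = 216.0 / 295.31 = 0.7314 mol
n(L) = 103.0 / 173.86 = 0.5924 mol
n/ν → G: 0.2092, D: 0.1829, L: 0.2962; D is limiting.
L consumed = (2/4) × 0.7314 = 0.3657 mol
L remaining = 0.5924 − 0.3657 = 0.2267 mol
mass = 0.2267 × 173.86 = 39.41 g

39.4 g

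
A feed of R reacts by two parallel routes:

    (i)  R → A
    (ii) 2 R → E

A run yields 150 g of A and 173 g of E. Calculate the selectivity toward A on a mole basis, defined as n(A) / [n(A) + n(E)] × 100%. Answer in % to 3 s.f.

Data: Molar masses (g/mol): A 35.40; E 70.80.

63.4 %

n(A) = 150 / 35.40 = 4.237 mol
n(E) = 173 / 70.80 = 2.444 mol
selectivity = 4.237/(4.237+2.444) × 100 = 63.42 %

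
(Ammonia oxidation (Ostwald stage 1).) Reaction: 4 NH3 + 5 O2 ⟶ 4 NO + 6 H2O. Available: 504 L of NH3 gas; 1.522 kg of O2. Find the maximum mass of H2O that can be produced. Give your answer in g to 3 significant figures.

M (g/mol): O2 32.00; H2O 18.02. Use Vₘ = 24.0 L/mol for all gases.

568 g

n(NH3) = 504.0 / 24.0 = 21.00 mol
n(O2) = 1.522×1000 / 32.00 = 47.56 mol
n/ν for NH3 = 21.00/4 = 5.250
n/ν for O2 = 47.56/5 = 9.512
Smallest n/ν is NH3 → limiting reagent.
n(H2O) = (6/4) × 21.00 = 31.50 mol
mass = 31.50 × 18.02 = 567.6 g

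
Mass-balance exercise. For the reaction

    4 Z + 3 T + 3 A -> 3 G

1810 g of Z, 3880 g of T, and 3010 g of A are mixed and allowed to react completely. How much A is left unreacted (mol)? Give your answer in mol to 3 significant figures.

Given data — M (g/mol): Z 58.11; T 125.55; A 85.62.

11.8 mol

n(Z) = 1810 / 58.11 = 31.15 mol
n(T) = 3880 / 125.55 = 30.90 mol
n(A) = 3010 / 85.62 = 35.16 mol
n/ν for Z = 31.15/4 = 7.788
n/ν for T = 30.90/3 = 10.30
n/ν for A = 35.16/3 = 11.72
Smallest n/ν is Z → limiting reagent.
A consumed = (3/4) × 31.15 = 23.36 mol
A remaining = 35.16 − 23.36 = 11.80 mol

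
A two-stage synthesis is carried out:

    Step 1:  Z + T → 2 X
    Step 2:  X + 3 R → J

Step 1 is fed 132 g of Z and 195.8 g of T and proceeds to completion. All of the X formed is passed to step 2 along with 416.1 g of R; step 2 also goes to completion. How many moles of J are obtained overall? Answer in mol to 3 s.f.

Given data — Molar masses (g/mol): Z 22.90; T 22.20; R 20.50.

Step 1:
n(Z) = 132.0 / 22.90 = 5.764 mol
n(T) = 195.8 / 22.20 = 8.820 mol
n/ν → Z: 5.764, T: 8.820; Z is limiting.
n(X) produced = (2/1) × 5.764 = 11.53 mol
Step 2:
n(X) available = 11.53 mol
n(R) = 416.1 / 20.50 = 20.30 mol
n/ν → X: 11.53, R: 6.767; R is limiting.
n(J) = (1/3) × 20.30 = 6.767 mol

6.77 mol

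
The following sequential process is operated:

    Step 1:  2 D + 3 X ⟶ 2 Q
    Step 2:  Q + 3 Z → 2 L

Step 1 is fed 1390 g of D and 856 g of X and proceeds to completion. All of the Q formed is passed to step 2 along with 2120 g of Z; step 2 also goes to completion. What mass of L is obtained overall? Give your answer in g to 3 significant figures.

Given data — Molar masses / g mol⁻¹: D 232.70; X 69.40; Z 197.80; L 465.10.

3320 g

Step 1:
n(D) = 1390 / 232.70 = 5.973 mol
n(X) = 856.0 / 69.40 = 12.33 mol
n/ν → D: 2.987, X: 4.110; D is limiting.
n(Q) produced = (2/2) × 5.973 = 5.973 mol
Step 2:
n(Q) available = 5.973 mol
n(Z) = 2120 / 197.80 = 10.72 mol
n/ν → Q: 5.973, Z: 3.573; Z is limiting.
n(L) = (2/3) × 10.72 = 7.147 mol
mass = 7.147 × 465.10 = 3324 g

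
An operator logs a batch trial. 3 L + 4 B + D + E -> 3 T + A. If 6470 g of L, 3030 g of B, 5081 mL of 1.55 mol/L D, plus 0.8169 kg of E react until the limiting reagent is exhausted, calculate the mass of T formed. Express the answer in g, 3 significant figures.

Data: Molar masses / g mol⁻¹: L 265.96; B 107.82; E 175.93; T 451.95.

6300 g

n(L) = 6470 / 265.96 = 24.33 mol
n(B) = 3030 / 107.82 = 28.10 mol
n(D) = 1.55 × 5081/1000 = 7.876 mol
n(E) = 0.8169×1000 / 175.93 = 4.643 mol
n/ν for L = 24.33/3 = 8.110
n/ν for B = 28.10/4 = 7.025
n/ν for D = 7.876/1 = 7.876
n/ν for E = 4.643/1 = 4.643
Smallest n/ν is E → limiting reagent.
n(T) = (3/1) × 4.643 = 13.93 mol
mass = 13.93 × 451.95 = 6296 g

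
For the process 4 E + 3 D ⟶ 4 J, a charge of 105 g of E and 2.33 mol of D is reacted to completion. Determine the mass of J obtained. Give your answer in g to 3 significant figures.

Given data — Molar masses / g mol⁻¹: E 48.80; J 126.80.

273 g

n(E) = 105.0 / 48.80 = 2.152 mol
n(D) = 2.330 mol
n/ν → E: 0.5380, D: 0.7767; E is limiting.
n(J) = (4/4) × 2.152 = 2.152 mol
mass = 2.152 × 126.80 = 272.9 g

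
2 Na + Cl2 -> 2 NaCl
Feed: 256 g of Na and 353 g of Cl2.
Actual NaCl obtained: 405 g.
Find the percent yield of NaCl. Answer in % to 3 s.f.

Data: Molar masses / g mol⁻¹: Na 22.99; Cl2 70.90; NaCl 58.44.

n(Na) = 256.0 / 22.99 = 11.14 mol
n(Cl2) = 353.0 / 70.90 = 4.979 mol
n/ν for Na = 11.14/2 = 5.570
n/ν for Cl2 = 4.979/1 = 4.979
Smallest n/ν is Cl2 → limiting reagent.
theoretical n(NaCl) = (2/1) × 4.979 = 9.958 mol → 581.9 g
% yield = 405 / 581.9 × 100 = 69.60 %

69.6 %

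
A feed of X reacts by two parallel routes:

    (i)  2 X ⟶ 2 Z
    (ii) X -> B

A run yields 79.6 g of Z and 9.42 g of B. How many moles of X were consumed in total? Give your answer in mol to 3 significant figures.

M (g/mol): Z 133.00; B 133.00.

n(Z) = 79.6 / 133.00 = 0.5985 mol
n(B) = 9.42 / 133.00 = 0.07083 mol
n(X) via (i) = (2/2)×0.5985 = 0.5985 mol
n(X) via (ii) = (1/1)×0.07083 = 0.07083 mol
total n(X) = 0.5985 + 0.07083 = 0.6693 mol

0.669 mol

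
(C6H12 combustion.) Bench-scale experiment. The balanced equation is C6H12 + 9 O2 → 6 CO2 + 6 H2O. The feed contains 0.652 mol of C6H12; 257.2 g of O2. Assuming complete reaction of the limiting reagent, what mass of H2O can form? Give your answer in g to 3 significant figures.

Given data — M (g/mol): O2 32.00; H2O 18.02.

70.5 g

n(C6H12) = 0.6520 mol
n(O2) = 257.2 / 32.00 = 8.038 mol
n/ν → C6H12: 0.6520, O2: 0.8931; C6H12 is limiting.
n(H2O) = (6/1) × 0.6520 = 3.912 mol
mass = 3.912 × 18.02 = 70.49 g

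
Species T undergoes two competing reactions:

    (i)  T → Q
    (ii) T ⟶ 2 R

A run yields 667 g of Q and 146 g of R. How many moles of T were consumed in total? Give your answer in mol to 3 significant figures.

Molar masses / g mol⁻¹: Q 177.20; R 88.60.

4.59 mol

n(Q) = 667 / 177.20 = 3.764 mol
n(R) = 146 / 88.60 = 1.648 mol
n(T) via (i) = (1/1)×3.764 = 3.764 mol
n(T) via (ii) = (1/2)×1.648 = 0.8240 mol
total n(T) = 3.764 + 0.8240 = 4.588 mol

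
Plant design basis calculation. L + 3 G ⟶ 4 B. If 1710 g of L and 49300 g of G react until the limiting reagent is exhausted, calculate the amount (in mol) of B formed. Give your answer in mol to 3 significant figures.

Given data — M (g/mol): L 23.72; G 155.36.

n(L) = 1710 / 23.72 = 72.09 mol
n(G) = 49300 / 155.36 = 317.3 mol
n/ν for L = 72.09/1 = 72.09
n/ν for G = 317.3/3 = 105.8
Smallest n/ν is L → limiting reagent.
n(B) = (4/1) × 72.09 = 288.4 mol

288 mol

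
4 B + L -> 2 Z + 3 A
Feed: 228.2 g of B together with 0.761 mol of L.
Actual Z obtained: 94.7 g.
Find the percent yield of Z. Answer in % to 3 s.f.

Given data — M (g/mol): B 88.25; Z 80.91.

n(B) = 228.2 / 88.25 = 2.586 mol
n(L) = 0.7610 mol
n/ν → B: 0.6465, L: 0.7610; B is limiting.
theoretical n(Z) = (2/4) × 2.586 = 1.293 mol → 104.6 g
% yield = 94.7 / 104.6 × 100 = 90.54 %

90.5 %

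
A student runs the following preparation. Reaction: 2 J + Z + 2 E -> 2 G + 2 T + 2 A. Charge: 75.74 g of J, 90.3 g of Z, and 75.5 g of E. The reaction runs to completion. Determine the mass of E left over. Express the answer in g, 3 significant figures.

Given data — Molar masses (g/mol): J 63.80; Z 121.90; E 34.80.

34.2 g

n(J) = 75.74 / 63.80 = 1.187 mol
n(Z) = 90.30 / 121.90 = 0.7408 mol
n(E) = 75.50 / 34.80 = 2.170 mol
n/ν → J: 0.5935, Z: 0.7408, E: 1.085; J is limiting.
E consumed = (2/2) × 1.187 = 1.187 mol
E remaining = 2.170 − 1.187 = 0.9830 mol
mass = 0.9830 × 34.80 = 34.21 g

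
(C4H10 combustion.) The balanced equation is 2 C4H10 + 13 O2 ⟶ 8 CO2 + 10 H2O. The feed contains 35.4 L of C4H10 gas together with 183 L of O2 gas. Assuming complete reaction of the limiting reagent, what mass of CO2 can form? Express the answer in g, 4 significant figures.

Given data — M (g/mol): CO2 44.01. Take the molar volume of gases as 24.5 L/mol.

n(C4H10) = 35.40 / 24.5 = 1.445 mol
n(O2) = 183.0 / 24.5 = 7.469 mol
n/ν for C4H10 = 1.445/2 = 0.7225
n/ν for O2 = 7.469/13 = 0.5745
Smallest n/ν is O2 → limiting reagent.
n(CO2) = (8/13) × 7.469 = 4.596 mol
mass = 4.596 × 44.01 = 202.3 g

202.3 g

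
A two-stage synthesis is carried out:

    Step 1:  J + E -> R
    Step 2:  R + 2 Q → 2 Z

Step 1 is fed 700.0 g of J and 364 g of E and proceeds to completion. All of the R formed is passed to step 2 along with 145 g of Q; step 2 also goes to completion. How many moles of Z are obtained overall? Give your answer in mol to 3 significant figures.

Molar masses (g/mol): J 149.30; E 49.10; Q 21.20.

Step 1:
n(J) = 700.0 / 149.30 = 4.689 mol
n(E) = 364.0 / 49.10 = 7.413 mol
n/ν for J = 4.689/1 = 4.689
n/ν for E = 7.413/1 = 7.413
Smallest n/ν is J → limiting reagent.
n(R) produced = (1/1) × 4.689 = 4.689 mol
Step 2:
n(R) available = 4.689 mol
n(Q) = 145.0 / 21.20 = 6.840 mol
n/ν for R = 4.689/1 = 4.689
n/ν for Q = 6.840/2 = 3.420
Smallest n/ν is Q → limiting reagent.
n(Z) = (2/2) × 6.840 = 6.840 mol

6.84 mol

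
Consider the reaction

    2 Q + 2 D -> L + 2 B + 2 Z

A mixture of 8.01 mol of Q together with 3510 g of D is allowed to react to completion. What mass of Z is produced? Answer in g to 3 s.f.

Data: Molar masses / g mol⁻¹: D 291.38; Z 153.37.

1230 g

n(Q) = 8.010 mol
n(D) = 3510 / 291.38 = 12.05 mol
n/ν → Q: 4.005, D: 6.025; Q is limiting.
n(Z) = (2/2) × 8.010 = 8.010 mol
mass = 8.010 × 153.37 = 1228 g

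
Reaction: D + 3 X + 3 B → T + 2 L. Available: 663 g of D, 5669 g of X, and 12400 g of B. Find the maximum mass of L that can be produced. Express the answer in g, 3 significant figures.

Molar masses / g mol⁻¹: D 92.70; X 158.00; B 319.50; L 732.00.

10500 g

n(D) = 663.0 / 92.70 = 7.152 mol
n(X) = 5669 / 158.00 = 35.88 mol
n(B) = 12400 / 319.50 = 38.81 mol
n/ν → D: 7.152, X: 11.96, B: 12.94; D is limiting.
n(L) = (2/1) × 7.152 = 14.30 mol
mass = 14.30 × 732.00 = 10470 g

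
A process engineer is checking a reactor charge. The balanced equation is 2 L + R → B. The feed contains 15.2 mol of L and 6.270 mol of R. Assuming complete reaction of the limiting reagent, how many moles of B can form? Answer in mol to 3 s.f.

n(L) = 15.20 mol
n(R) = 6.270 mol
n/ν for L = 15.20/2 = 7.600
n/ν for R = 6.270/1 = 6.270
Smallest n/ν is R → limiting reagent.
n(B) = (1/1) × 6.270 = 6.270 mol

6.27 mol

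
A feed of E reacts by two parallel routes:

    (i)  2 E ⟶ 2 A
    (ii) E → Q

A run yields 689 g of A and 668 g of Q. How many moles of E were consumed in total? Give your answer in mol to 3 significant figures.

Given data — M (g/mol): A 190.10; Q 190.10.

7.14 mol

n(A) = 689 / 190.10 = 3.624 mol
n(Q) = 668 / 190.10 = 3.514 mol
n(E) via (i) = (2/2)×3.624 = 3.624 mol
n(E) via (ii) = (1/1)×3.514 = 3.514 mol
total n(E) = 3.624 + 3.514 = 7.138 mol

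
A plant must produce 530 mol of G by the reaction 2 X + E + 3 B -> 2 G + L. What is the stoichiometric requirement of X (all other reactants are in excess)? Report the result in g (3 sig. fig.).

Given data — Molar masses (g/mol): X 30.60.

16200 g

n(G) = 530.0 mol
n(X) = (2/2) × 530.0 = 530.0 mol
mass = 530.0 × 30.60 = 16220 g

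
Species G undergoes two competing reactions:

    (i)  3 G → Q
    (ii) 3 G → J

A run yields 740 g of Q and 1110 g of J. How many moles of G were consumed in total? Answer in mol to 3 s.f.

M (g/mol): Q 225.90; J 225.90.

24.6 mol

n(Q) = 740 / 225.90 = 3.276 mol
n(J) = 1110 / 225.90 = 4.914 mol
n(G) via (i) = (3/1)×3.276 = 9.828 mol
n(G) via (ii) = (3/1)×4.914 = 14.74 mol
total n(G) = 9.828 + 14.74 = 24.57 mol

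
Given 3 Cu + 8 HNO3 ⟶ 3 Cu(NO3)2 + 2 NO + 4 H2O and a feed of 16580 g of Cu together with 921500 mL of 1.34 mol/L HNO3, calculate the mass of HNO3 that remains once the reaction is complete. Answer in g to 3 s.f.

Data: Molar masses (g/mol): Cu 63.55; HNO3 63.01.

34000 g

n(Cu) = 16580 / 63.55 = 260.9 mol
n(HNO3) = 1.34 × 921500/1000 = 1235 mol
n/ν → Cu: 86.97, HNO3: 154.4; Cu is limiting.
HNO3 consumed = (8/3) × 260.9 = 695.7 mol
HNO3 remaining = 1235 − 695.7 = 539.3 mol
mass = 539.3 × 63.01 = 33980 g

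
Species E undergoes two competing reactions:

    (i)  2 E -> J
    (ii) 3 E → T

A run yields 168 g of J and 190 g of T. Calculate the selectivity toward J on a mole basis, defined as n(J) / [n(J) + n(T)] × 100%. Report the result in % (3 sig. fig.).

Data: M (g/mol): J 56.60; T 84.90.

n(J) = 168 / 56.60 = 2.968 mol
n(T) = 190 / 84.90 = 2.238 mol
selectivity = 2.968/(2.968+2.238) × 100 = 57.01 %

57.0 %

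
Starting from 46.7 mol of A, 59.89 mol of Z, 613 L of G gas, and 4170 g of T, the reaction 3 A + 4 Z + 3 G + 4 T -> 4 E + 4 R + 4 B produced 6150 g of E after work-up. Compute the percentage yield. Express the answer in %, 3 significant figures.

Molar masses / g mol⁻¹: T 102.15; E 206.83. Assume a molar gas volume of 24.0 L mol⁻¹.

87.3 %

n(A) = 46.70 mol
n(Z) = 59.89 mol
n(G) = 613.0 / 24.0 = 25.54 mol
n(T) = 4170 / 102.15 = 40.82 mol
n/ν for A = 46.70/3 = 15.57
n/ν for Z = 59.89/4 = 14.97
n/ν for G = 25.54/3 = 8.513
n/ν for T = 40.82/4 = 10.21
Smallest n/ν is G → limiting reagent.
theoretical n(E) = (4/3) × 25.54 = 34.05 mol → 7043 g
% yield = 6150 / 7043 × 100 = 87.32 %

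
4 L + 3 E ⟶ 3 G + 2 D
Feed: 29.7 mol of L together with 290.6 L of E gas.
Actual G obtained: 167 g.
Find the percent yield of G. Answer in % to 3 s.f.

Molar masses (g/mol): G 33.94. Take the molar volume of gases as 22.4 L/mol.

n(L) = 29.70 mol
n(E) = 290.6 / 22.4 = 12.97 mol
n/ν for L = 29.70/4 = 7.425
n/ν for E = 12.97/3 = 4.323
Smallest n/ν is E → limiting reagent.
theoretical n(G) = (3/3) × 12.97 = 12.97 mol → 440.2 g
% yield = 167 / 440.2 × 100 = 37.94 %

37.9 %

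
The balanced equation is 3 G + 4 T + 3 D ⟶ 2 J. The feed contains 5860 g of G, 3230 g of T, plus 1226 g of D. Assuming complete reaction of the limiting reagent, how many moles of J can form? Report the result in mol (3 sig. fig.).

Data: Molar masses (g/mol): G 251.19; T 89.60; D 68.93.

n(G) = 5860 / 251.19 = 23.33 mol
n(T) = 3230 / 89.60 = 36.05 mol
n(D) = 1226 / 68.93 = 17.79 mol
n/ν for G = 23.33/3 = 7.777
n/ν for T = 36.05/4 = 9.013
n/ν for D = 17.79/3 = 5.930
Smallest n/ν is D → limiting reagent.
n(J) = (2/3) × 17.79 = 11.86 mol

11.9 mol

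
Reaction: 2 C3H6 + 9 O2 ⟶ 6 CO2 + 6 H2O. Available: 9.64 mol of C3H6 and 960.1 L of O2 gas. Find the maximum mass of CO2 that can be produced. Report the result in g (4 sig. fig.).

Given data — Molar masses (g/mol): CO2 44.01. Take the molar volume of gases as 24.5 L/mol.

1150 g

n(C3H6) = 9.640 mol
n(O2) = 960.1 / 24.5 = 39.19 mol
n/ν → C3H6: 4.820, O2: 4.354; O2 is limiting.
n(CO2) = (6/9) × 39.19 = 26.13 mol
mass = 26.13 × 44.01 = 1150 g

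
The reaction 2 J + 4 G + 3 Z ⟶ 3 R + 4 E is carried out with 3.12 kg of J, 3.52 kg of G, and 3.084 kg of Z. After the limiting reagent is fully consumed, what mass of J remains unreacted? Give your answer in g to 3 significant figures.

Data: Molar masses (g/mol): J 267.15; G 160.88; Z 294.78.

n(J) = 3.120×1000 / 267.15 = 11.68 mol
n(G) = 3.520×1000 / 160.88 = 21.88 mol
n(Z) = 3.084×1000 / 294.78 = 10.46 mol
n/ν for J = 11.68/2 = 5.840
n/ν for G = 21.88/4 = 5.470
n/ν for Z = 10.46/3 = 3.487
Smallest n/ν is Z → limiting reagent.
J consumed = (2/3) × 10.46 = 6.973 mol
J remaining = 11.68 − 6.973 = 4.707 mol
mass = 4.707 × 267.15 = 1257 g

1260 g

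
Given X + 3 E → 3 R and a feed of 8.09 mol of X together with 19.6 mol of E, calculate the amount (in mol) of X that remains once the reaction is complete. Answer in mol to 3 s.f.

1.56 mol

n(X) = 8.090 mol
n(E) = 19.60 mol
n/ν → X: 8.090, E: 6.533; E is limiting.
X consumed = (1/3) × 19.60 = 6.533 mol
X remaining = 8.090 − 6.533 = 1.557 mol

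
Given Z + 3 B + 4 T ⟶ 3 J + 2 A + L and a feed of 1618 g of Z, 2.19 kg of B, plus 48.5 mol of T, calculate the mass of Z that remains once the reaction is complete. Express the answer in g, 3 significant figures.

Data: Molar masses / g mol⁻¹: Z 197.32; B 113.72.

351 g

n(Z) = 1618 / 197.32 = 8.200 mol
n(B) = 2.190×1000 / 113.72 = 19.26 mol
n(T) = 48.50 mol
n/ν → Z: 8.200, B: 6.420, T: 12.13; B is limiting.
Z consumed = (1/3) × 19.26 = 6.420 mol
Z remaining = 8.200 − 6.420 = 1.780 mol
mass = 1.780 × 197.32 = 351.2 g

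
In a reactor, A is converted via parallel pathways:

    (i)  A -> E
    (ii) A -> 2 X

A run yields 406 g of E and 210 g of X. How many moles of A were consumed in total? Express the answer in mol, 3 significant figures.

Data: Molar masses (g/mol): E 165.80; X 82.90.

n(E) = 406 / 165.80 = 2.449 mol
n(X) = 210 / 82.90 = 2.533 mol
n(A) via (i) = (1/1)×2.449 = 2.449 mol
n(A) via (ii) = (1/2)×2.533 = 1.267 mol
total n(A) = 2.449 + 1.267 = 3.716 mol

3.72 mol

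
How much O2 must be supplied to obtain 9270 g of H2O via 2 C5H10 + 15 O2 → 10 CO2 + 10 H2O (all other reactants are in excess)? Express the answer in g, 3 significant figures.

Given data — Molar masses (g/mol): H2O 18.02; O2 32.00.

24700 g

n(H2O) = 9270 / 18.02 = 514.4 mol
n(O2) = (15/10) × 514.4 = 771.6 mol
mass = 771.6 × 32.00 = 24690 g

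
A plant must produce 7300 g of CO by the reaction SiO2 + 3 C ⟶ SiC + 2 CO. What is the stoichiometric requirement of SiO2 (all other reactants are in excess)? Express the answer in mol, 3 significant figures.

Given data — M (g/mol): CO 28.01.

n(CO) = 7300 / 28.01 = 260.6 mol
n(SiO2) = (1/2) × 260.6 = 130.3 mol

130 mol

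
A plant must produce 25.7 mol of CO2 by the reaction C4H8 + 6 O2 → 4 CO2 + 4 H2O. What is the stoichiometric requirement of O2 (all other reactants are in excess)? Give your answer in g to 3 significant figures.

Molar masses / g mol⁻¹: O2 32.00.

1230 g

n(CO2) = 25.70 mol
n(O2) = (6/4) × 25.70 = 38.55 mol
mass = 38.55 × 32.00 = 1234 g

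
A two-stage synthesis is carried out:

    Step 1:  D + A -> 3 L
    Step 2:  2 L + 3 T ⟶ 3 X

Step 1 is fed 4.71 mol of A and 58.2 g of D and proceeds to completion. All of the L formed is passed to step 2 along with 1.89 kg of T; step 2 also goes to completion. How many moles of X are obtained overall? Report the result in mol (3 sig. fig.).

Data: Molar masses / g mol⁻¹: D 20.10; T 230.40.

Step 1:
n(A) = 4.710 mol
n(D) = 58.20 / 20.10 = 2.896 mol
n/ν for A = 4.710/1 = 4.710
n/ν for D = 2.896/1 = 2.896
Smallest n/ν is D → limiting reagent.
n(L) produced = (3/1) × 2.896 = 8.688 mol
Step 2:
n(L) available = 8.688 mol
n(T) = 1.890×1000 / 230.40 = 8.203 mol
n/ν for L = 8.688/2 = 4.344
n/ν for T = 8.203/3 = 2.734
Smallest n/ν is T → limiting reagent.
n(X) = (3/3) × 8.203 = 8.203 mol

8.20 mol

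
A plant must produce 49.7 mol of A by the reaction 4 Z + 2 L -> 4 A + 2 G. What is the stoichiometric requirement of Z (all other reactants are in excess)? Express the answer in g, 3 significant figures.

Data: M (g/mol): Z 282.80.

14100 g

n(A) = 49.70 mol
n(Z) = (4/4) × 49.70 = 49.70 mol
mass = 49.70 × 282.80 = 14060 g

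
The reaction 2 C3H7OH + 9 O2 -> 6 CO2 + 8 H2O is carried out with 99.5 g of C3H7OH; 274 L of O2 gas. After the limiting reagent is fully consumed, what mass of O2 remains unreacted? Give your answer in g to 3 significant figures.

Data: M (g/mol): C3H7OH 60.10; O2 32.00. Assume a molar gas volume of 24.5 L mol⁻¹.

119 g

n(C3H7OH) = 99.50 / 60.10 = 1.656 mol
n(O2) = 274.0 / 24.5 = 11.18 mol
n/ν → C3H7OH: 0.8280, O2: 1.242; C3H7OH is limiting.
O2 consumed = (9/2) × 1.656 = 7.452 mol
O2 remaining = 11.18 − 7.452 = 3.728 mol
mass = 3.728 × 32.00 = 119.3 g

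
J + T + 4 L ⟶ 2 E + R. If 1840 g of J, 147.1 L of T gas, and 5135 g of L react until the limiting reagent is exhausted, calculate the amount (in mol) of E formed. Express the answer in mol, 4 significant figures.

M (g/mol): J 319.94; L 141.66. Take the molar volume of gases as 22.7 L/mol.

11.50 mol

n(J) = 1840 / 319.94 = 5.751 mol
n(T) = 147.1 / 22.7 = 6.480 mol
n(L) = 5135 / 141.66 = 36.25 mol
n/ν → J: 5.751, T: 6.480, L: 9.063; J is limiting.
n(E) = (2/1) × 5.751 = 11.50 mol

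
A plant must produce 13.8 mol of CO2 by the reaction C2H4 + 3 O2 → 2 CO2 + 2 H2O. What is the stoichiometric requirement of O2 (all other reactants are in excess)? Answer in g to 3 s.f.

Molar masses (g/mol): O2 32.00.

n(CO2) = 13.80 mol
n(O2) = (3/2) × 13.80 = 20.70 mol
mass = 20.70 × 32.00 = 662.4 g

662 g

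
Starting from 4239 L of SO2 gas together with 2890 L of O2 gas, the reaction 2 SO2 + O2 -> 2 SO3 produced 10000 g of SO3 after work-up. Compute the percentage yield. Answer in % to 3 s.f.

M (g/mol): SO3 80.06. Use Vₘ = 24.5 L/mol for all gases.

72.2 %

n(SO2) = 4239 / 24.5 = 173.0 mol
n(O2) = 2890 / 24.5 = 118.0 mol
n/ν → SO2: 86.50, O2: 118.0; SO2 is limiting.
theoretical n(SO3) = (2/2) × 173.0 = 173.0 mol → 13850 g
% yield = 10000 / 13850 × 100 = 72.20 %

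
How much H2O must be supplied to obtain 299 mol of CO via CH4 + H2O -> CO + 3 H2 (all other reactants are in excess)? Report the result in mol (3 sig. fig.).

299 mol

n(CO) = 299.0 mol
n(H2O) = (1/1) × 299.0 = 299.0 mol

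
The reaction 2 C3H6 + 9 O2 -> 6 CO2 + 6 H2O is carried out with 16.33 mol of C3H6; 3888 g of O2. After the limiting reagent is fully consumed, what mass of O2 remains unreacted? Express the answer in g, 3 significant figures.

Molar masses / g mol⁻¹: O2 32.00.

n(C3H6) = 16.33 mol
n(O2) = 3888 / 32.00 = 121.5 mol
n/ν → C3H6: 8.165, O2: 13.50; C3H6 is limiting.
O2 consumed = (9/2) × 16.33 = 73.49 mol
O2 remaining = 121.5 − 73.49 = 48.01 mol
mass = 48.01 × 32.00 = 1536 g

1540 g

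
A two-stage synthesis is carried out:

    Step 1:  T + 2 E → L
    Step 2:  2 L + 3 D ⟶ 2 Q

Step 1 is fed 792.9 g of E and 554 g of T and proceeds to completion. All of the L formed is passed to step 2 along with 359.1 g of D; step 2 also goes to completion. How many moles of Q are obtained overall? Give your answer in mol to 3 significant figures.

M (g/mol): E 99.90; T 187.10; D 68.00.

2.96 mol

Step 1:
n(E) = 792.9 / 99.90 = 7.937 mol
n(T) = 554.0 / 187.10 = 2.961 mol
n/ν for E = 7.937/2 = 3.969
n/ν for T = 2.961/1 = 2.961
Smallest n/ν is T → limiting reagent.
n(L) produced = (1/1) × 2.961 = 2.961 mol
Step 2:
n(L) available = 2.961 mol
n(D) = 359.1 / 68.00 = 5.281 mol
n/ν for L = 2.961/2 = 1.481
n/ν for D = 5.281/3 = 1.760
Smallest n/ν is L → limiting reagent.
n(Q) = (2/2) × 2.961 = 2.961 mol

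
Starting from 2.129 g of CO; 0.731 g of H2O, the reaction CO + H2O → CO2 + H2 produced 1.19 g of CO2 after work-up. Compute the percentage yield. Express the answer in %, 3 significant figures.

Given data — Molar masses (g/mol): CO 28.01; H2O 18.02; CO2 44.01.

66.7 %

n(CO) = 2.129 / 28.01 = 0.07601 mol
n(H2O) = 0.7310 / 18.02 = 0.04057 mol
n/ν for CO = 0.07601/1 = 0.07601
n/ν for H2O = 0.04057/1 = 0.04057
Smallest n/ν is H2O → limiting reagent.
theoretical n(CO2) = (1/1) × 0.04057 = 0.04057 mol → 1.785 g
% yield = 1.19 / 1.785 × 100 = 66.67 %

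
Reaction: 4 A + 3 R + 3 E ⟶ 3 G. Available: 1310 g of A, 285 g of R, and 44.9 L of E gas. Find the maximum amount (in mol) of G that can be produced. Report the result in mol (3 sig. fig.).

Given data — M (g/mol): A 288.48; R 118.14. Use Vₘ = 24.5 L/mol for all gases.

n(A) = 1310 / 288.48 = 4.541 mol
n(R) = 285.0 / 118.14 = 2.412 mol
n(E) = 44.90 / 24.5 = 1.833 mol
n/ν for A = 4.541/4 = 1.135
n/ν for R = 2.412/3 = 0.8040
n/ν for E = 1.833/3 = 0.6110
Smallest n/ν is E → limiting reagent.
n(G) = (3/3) × 1.833 = 1.833 mol

1.83 mol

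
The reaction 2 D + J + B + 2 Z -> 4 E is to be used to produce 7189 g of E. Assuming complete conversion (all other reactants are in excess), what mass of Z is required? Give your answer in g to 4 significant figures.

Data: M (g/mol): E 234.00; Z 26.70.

410.1 g

n(E) = 7189 / 234.00 = 30.72 mol
n(Z) = (2/4) × 30.72 = 15.36 mol
mass = 15.36 × 26.70 = 410.1 g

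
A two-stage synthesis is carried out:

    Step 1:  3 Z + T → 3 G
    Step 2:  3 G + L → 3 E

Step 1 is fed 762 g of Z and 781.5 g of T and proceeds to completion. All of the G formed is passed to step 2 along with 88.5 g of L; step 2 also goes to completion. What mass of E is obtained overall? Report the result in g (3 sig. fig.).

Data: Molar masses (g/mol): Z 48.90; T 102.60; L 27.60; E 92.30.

888 g

Step 1:
n(Z) = 762.0 / 48.90 = 15.58 mol
n(T) = 781.5 / 102.60 = 7.617 mol
n/ν → Z: 5.193, T: 7.617; Z is limiting.
n(G) produced = (3/3) × 15.58 = 15.58 mol
Step 2:
n(G) available = 15.58 mol
n(L) = 88.50 / 27.60 = 3.207 mol
n/ν → G: 5.193, L: 3.207; L is limiting.
n(E) = (3/1) × 3.207 = 9.621 mol
mass = 9.621 × 92.30 = 888.0 g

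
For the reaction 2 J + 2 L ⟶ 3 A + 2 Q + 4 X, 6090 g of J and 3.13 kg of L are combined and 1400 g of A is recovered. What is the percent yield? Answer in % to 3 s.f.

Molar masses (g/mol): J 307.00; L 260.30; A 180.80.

42.9 %

n(J) = 6090 / 307.00 = 19.84 mol
n(L) = 3.130×1000 / 260.30 = 12.02 mol
n/ν for J = 19.84/2 = 9.920
n/ν for L = 12.02/2 = 6.010
Smallest n/ν is L → limiting reagent.
theoretical n(A) = (3/2) × 12.02 = 18.03 mol → 3260 g
% yield = 1400 / 3260 × 100 = 42.94 %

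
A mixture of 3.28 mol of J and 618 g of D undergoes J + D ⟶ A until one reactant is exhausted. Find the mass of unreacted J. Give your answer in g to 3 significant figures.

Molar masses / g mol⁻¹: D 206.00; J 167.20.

n(J) = 3.280 mol
n(D) = 618.0 / 206.00 = 3.000 mol
n/ν for J = 3.280/1 = 3.280
n/ν for D = 3.000/1 = 3.000
Smallest n/ν is D → limiting reagent.
J consumed = (1/1) × 3.000 = 3.000 mol
J remaining = 3.280 − 3.000 = 0.2800 mol
mass = 0.2800 × 167.20 = 46.82 g

46.8 g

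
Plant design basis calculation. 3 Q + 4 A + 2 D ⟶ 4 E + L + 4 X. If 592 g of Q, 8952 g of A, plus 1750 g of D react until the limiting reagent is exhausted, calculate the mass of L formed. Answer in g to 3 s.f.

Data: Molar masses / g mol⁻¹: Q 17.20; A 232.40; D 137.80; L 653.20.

4150 g

n(Q) = 592.0 / 17.20 = 34.42 mol
n(A) = 8952 / 232.40 = 38.52 mol
n(D) = 1750 / 137.80 = 12.70 mol
n/ν → Q: 11.47, A: 9.630, D: 6.350; D is limiting.
n(L) = (1/2) × 12.70 = 6.350 mol
mass = 6.350 × 653.20 = 4148 g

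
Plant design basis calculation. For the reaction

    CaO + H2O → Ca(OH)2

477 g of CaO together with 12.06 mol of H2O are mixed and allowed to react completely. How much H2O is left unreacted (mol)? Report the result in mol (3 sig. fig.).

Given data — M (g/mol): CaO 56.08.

3.55 mol

n(CaO) = 477.0 / 56.08 = 8.506 mol
n(H2O) = 12.06 mol
n/ν for CaO = 8.506/1 = 8.506
n/ν for H2O = 12.06/1 = 12.06
Smallest n/ν is CaO → limiting reagent.
H2O consumed = (1/1) × 8.506 = 8.506 mol
H2O remaining = 12.06 − 8.506 = 3.554 mol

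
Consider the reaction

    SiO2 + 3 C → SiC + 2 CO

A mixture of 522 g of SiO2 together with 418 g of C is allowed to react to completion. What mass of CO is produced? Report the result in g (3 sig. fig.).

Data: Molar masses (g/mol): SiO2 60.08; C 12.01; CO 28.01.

n(SiO2) = 522.0 / 60.08 = 8.688 mol
n(C) = 418.0 / 12.01 = 34.80 mol
n/ν for SiO2 = 8.688/1 = 8.688
n/ν for C = 34.80/3 = 11.60
Smallest n/ν is SiO2 → limiting reagent.
n(CO) = (2/1) × 8.688 = 17.38 mol
mass = 17.38 × 28.01 = 486.8 g

487 g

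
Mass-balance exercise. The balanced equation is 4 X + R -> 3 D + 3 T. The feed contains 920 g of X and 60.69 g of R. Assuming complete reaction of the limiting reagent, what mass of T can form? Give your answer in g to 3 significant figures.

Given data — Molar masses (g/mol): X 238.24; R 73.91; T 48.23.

n(X) = 920.0 / 238.24 = 3.862 mol
n(R) = 60.69 / 73.91 = 0.8211 mol
n/ν for X = 3.862/4 = 0.9655
n/ν for R = 0.8211/1 = 0.8211
Smallest n/ν is R → limiting reagent.
n(T) = (3/1) × 0.8211 = 2.463 mol
mass = 2.463 × 48.23 = 118.8 g

119 g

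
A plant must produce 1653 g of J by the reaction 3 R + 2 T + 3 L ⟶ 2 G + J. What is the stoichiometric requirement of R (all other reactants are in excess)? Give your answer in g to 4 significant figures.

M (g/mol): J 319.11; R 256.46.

3985 g

n(J) = 1653 / 319.11 = 5.180 mol
n(R) = (3/1) × 5.180 = 15.54 mol
mass = 15.54 × 256.46 = 3985 g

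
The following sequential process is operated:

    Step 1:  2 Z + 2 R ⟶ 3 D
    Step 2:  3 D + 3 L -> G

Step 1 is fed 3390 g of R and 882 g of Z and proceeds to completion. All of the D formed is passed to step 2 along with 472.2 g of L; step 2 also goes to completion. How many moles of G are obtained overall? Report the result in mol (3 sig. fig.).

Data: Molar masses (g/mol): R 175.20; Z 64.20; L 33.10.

4.76 mol

Step 1:
n(R) = 3390 / 175.20 = 19.35 mol
n(Z) = 882.0 / 64.20 = 13.74 mol
n/ν for R = 19.35/2 = 9.675
n/ν for Z = 13.74/2 = 6.870
Smallest n/ν is Z → limiting reagent.
n(D) produced = (3/2) × 13.74 = 20.61 mol
Step 2:
n(D) available = 20.61 mol
n(L) = 472.2 / 33.10 = 14.27 mol
n/ν for D = 20.61/3 = 6.870
n/ν for L = 14.27/3 = 4.757
Smallest n/ν is L → limiting reagent.
n(G) = (1/3) × 14.27 = 4.757 mol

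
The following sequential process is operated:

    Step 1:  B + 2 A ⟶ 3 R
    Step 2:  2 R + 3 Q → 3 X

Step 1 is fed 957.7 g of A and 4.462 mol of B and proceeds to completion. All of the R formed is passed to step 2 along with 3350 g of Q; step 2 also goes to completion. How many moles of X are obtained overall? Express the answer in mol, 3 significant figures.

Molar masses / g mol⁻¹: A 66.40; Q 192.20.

Step 1:
n(A) = 957.7 / 66.40 = 14.42 mol
n(B) = 4.462 mol
n/ν → A: 7.210, B: 4.462; B is limiting.
n(R) produced = (3/1) × 4.462 = 13.39 mol
Step 2:
n(R) available = 13.39 mol
n(Q) = 3350 / 192.20 = 17.43 mol
n/ν → R: 6.695, Q: 5.810; Q is limiting.
n(X) = (3/3) × 17.43 = 17.43 mol

17.4 mol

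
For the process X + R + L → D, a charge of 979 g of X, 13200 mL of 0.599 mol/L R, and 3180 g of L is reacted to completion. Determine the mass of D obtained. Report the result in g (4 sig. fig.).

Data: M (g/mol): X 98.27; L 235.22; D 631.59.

n(X) = 979.0 / 98.27 = 9.962 mol
n(R) = 0.599 × 13200/1000 = 7.907 mol
n(L) = 3180 / 235.22 = 13.52 mol
n/ν for X = 9.962/1 = 9.962
n/ν for R = 7.907/1 = 7.907
n/ν for L = 13.52/1 = 13.52
Smallest n/ν is R → limiting reagent.
n(D) = (1/1) × 7.907 = 7.907 mol
mass = 7.907 × 631.59 = 4994 g

4994 g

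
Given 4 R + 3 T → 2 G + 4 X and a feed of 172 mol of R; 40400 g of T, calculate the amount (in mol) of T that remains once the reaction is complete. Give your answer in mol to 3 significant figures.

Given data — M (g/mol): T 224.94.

n(R) = 172.0 mol
n(T) = 40400 / 224.94 = 179.6 mol
n/ν → R: 43.00, T: 59.87; R is limiting.
T consumed = (3/4) × 172.0 = 129.0 mol
T remaining = 179.6 − 129.0 = 50.60 mol

50.6 mol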